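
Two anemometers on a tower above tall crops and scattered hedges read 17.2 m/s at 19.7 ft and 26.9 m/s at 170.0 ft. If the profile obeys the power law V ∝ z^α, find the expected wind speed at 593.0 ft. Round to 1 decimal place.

First find α: α = ln(V₂/V₁)/ln(z₂/z₁) = ln(26.9/17.2)/ln(170.0/19.7) = 0.44722/2.15518 = 0.2075
Extrapolate from 170.0 ft to 593.0 ft: V₃ = 26.9 × (593.0/170.0)^0.2075 = 26.9 × 1.2960 = 34.8616 m/s

34.9 m/s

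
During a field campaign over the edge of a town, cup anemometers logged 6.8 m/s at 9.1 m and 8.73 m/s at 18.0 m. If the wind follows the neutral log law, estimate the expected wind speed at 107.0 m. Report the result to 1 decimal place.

13.8 m/s

Log law: V ∝ ln(z/z₀). From the pair, with r = V₁/V₂ = 0.77892,
ln z₀ = (ln z₁ − r·ln z₂)/(1 − r) = (2.2083 − 0.77892×2.8904)/0.22108 = -0.1950 → z₀ = 0.8229 m
V₃ = V₁ · ln(z₃/z₀)/ln(z₁/z₀) = 6.8 × 4.8678/2.4032 = 13.7735 m/s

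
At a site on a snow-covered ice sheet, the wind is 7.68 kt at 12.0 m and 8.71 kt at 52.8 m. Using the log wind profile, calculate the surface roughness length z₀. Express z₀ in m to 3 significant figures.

Log law: V(z) ∝ ln(z/z₀). With r = V₁/V₂ = 7.68/8.71 = 0.88175,
r · ln(z₂/z₀) = ln(z₁/z₀) ⇒ ln z₀ = (ln z₁ − r·ln z₂)/(1 − r)
ln z₀ = (2.48491 − 0.88175×3.96651) / 0.11825 = -8.5624
z₀ = exp(-8.5624) = 0.0001912 m

z₀ ≈ 0.000191 m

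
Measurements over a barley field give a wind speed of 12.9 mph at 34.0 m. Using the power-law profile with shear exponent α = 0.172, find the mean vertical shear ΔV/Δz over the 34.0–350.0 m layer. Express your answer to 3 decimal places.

Power law: V₂ = V₁ · (z₂/z₁)^α = 12.9 × (10.2941)^0.172 = 19.2644 mph
ΔV/Δz = (19.2644 − 12.9)/(350.0 − 34.0) = 6.3644/316.0000 = 0.02014 mph/m

0.020 mph/m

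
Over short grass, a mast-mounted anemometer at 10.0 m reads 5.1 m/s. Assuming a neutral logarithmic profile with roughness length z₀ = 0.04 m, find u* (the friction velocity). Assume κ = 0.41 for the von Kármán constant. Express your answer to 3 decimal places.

u* ≈ 0.379 m/s

Log law: V(z) = (u*/κ) · ln(z/z₀) ⇒ u* = κ · V / ln(z/z₀)
u* = 0.41 × 5.1 / ln(10.0/0.04) = 0.41 × 5.1 / 5.5215
   = 2.0910 / 5.5215 = 0.3787 m/s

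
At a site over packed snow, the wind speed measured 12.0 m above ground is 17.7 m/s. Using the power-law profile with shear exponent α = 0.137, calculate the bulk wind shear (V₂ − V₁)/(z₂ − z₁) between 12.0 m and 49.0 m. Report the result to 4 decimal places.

0.1017 m/s/m

Power law: V₂ = V₁ · (z₂/z₁)^α = 17.7 × (4.0833)^0.137 = 21.4626 m/s
ΔV/Δz = (21.4626 − 17.7)/(49.0 − 12.0) = 3.7626/37.0000 = 0.10169 m/s/m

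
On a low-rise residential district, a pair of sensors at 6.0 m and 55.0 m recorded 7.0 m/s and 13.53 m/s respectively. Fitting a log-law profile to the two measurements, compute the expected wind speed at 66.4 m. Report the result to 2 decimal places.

14.09 m/s

Log law: V ∝ ln(z/z₀). From the pair, with r = V₁/V₂ = 0.51737,
ln z₀ = (ln z₁ − r·ln z₂)/(1 − r) = (1.7918 − 0.51737×4.0073)/0.48263 = -0.5833 → z₀ = 0.5581 m
V₃ = V₁ · ln(z₃/z₀)/ln(z₁/z₀) = 7.0 × 4.7790/2.3750 = 14.0852 m/s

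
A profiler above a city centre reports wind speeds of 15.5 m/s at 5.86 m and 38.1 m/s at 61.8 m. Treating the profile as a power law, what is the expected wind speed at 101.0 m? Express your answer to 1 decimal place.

First find α: α = ln(V₂/V₁)/ln(z₂/z₁) = ln(38.1/15.5)/ln(61.8/5.86) = 0.89937/2.35575 = 0.3818
Extrapolate from 61.8 m to 101.0 m: V₃ = 38.1 × (101.0/61.8)^0.3818 = 38.1 × 1.2063 = 45.9590 m/s

46.0 m/s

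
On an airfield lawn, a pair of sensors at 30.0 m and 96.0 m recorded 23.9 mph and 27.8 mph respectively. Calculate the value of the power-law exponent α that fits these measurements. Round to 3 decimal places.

α ≈ 0.130

Power law: V₂/V₁ = (z₂/z₁)^α ⇒ α = ln(V₂/V₁) / ln(z₂/z₁)
α = ln(27.8/23.9) / ln(96.0/30.0) = ln(1.1632) / ln(3.2000)
  = 0.15116 / 1.16315 = 0.12996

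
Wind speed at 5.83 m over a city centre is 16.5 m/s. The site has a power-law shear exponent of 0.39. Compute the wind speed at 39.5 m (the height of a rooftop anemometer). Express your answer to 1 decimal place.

34.8 m/s

Power-law profile: V₂ = V₁ · (z₂/z₁)^α
V₂ = 16.5 × (39.5/5.83)^0.39 = 16.5 × (6.7753)^0.39
    = 16.5 × 2.1089 = 34.7973 m/s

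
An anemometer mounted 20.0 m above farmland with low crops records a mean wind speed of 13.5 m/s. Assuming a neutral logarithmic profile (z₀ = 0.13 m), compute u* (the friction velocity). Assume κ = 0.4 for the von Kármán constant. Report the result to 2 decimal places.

u* ≈ 1.07 m/s

Log law: V(z) = (u*/κ) · ln(z/z₀) ⇒ u* = κ · V / ln(z/z₀)
u* = 0.4 × 13.5 / ln(20.0/0.13) = 0.4 × 13.5 / 5.0360
   = 5.4000 / 5.0360 = 1.0723 m/s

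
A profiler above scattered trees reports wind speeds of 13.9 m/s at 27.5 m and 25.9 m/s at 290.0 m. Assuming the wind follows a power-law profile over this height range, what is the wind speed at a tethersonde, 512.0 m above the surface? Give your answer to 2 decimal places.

30.10 m/s

First find α: α = ln(V₂/V₁)/ln(z₂/z₁) = ln(25.9/13.9)/ln(290.0/27.5) = 0.62235/2.35569 = 0.2642
Extrapolate from 290.0 m to 512.0 m: V₃ = 25.9 × (512.0/290.0)^0.2642 = 25.9 × 1.1620 = 30.0969 m/s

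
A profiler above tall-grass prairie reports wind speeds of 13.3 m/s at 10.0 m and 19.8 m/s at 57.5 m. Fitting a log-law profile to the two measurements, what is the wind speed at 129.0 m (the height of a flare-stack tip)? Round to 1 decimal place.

Log law: V ∝ ln(z/z₀). From the pair, with r = V₁/V₂ = 0.67172,
ln z₀ = (ln z₁ − r·ln z₂)/(1 − r) = (2.3026 − 0.67172×4.0518)/0.32828 = -1.2765 → z₀ = 0.2790 m
V₃ = V₁ · ln(z₃/z₀)/ln(z₁/z₀) = 13.3 × 6.1364/3.5791 = 22.8026 m/s

22.8 m/s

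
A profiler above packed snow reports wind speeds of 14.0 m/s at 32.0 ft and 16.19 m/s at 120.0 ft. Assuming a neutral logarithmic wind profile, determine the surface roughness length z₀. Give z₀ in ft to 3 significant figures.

Log law: V(z) ∝ ln(z/z₀). With r = V₁/V₂ = 14.0/16.19 = 0.86473,
r · ln(z₂/z₀) = ln(z₁/z₀) ⇒ ln z₀ = (ln z₁ − r·ln z₂)/(1 − r)
ln z₀ = (3.46574 − 0.86473×4.78749) / 0.13527 = -4.9838
z₀ = exp(-4.9838) = 0.006848 ft

z₀ ≈ 0.00685 ft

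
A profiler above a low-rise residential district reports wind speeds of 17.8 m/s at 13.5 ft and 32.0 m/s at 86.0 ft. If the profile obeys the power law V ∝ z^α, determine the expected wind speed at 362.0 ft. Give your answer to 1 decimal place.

50.5 m/s

First find α: α = ln(V₂/V₁)/ln(z₂/z₁) = ln(32.0/17.8)/ln(86.0/13.5) = 0.58654/1.85166 = 0.3168
Extrapolate from 86.0 ft to 362.0 ft: V₃ = 32.0 × (362.0/86.0)^0.3168 = 32.0 × 1.5766 = 50.4518 m/s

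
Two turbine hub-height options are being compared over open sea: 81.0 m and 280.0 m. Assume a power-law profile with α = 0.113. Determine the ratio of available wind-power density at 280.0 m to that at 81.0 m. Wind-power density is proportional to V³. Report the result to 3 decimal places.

1.523

Speed ratio: V_B/V_A = (z_B/z_A)^α = (280.0/81.0)^0.113 = (3.4568)^0.113 = 1.15046
Power-density ratio: P_B/P_A = (V_B/V_A)³ = (1.15046)³ = 1.52269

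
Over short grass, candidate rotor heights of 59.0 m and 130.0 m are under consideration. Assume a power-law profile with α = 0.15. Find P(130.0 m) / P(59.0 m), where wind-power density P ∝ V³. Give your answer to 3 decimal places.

1.427

Speed ratio: V_B/V_A = (z_B/z_A)^α = (130.0/59.0)^0.15 = (2.2034)^0.15 = 1.12581
Power-density ratio: P_B/P_A = (V_B/V_A)³ = (1.12581)³ = 1.42689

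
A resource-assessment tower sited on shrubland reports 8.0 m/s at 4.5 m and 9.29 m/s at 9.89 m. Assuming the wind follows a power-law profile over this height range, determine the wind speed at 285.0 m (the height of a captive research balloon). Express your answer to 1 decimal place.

First find α: α = ln(V₂/V₁)/ln(z₂/z₁) = ln(9.29/8.0)/ln(9.89/4.5) = 0.14950/0.78745 = 0.1899
Extrapolate from 9.89 m to 285.0 m: V₃ = 9.29 × (285.0/9.89)^0.1899 = 9.29 × 1.8928 = 17.5845 m/s

17.6 m/s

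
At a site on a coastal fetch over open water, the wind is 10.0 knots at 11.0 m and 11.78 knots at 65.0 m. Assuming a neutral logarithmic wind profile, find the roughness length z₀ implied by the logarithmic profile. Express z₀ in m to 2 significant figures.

z₀ ≈ 0.00051 m

Log law: V(z) ∝ ln(z/z₀). With r = V₁/V₂ = 10.0/11.78 = 0.84890,
r · ln(z₂/z₀) = ln(z₁/z₀) ⇒ ln z₀ = (ln z₁ − r·ln z₂)/(1 − r)
ln z₀ = (2.39790 − 0.84890×4.17439) / 0.15110 = -7.5824
z₀ = exp(-7.5824) = 0.0005093 m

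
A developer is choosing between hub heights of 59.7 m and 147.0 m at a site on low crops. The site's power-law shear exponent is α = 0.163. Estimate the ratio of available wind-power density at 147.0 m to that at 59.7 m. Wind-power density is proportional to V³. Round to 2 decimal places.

Speed ratio: V_B/V_A = (z_B/z_A)^α = (147.0/59.7)^0.163 = (2.4623)^0.163 = 1.15821
Power-density ratio: P_B/P_A = (V_B/V_A)³ = (1.15821)³ = 1.55370

1.55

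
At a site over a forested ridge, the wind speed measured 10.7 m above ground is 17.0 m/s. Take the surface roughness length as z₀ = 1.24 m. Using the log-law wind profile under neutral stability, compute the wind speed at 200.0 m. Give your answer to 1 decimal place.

40.1 m/s

Log law: V(z) ∝ ln(z/z₀), so V₂/V₁ = ln(z₂/z₀) / ln(z₁/z₀).
ln(200.0/1.24) = 5.0832, ln(10.7/1.24) = 2.1551
V₂ = 17.0 × 5.0832/2.1551 = 17.0 × 2.3587 = 40.0971 m/s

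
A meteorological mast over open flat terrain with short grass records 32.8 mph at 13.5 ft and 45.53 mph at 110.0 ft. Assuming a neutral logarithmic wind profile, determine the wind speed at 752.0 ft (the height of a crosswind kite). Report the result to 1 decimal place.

Log law: V ∝ ln(z/z₀). From the pair, with r = V₁/V₂ = 0.72040,
ln z₀ = (ln z₁ − r·ln z₂)/(1 − r) = (2.6027 − 0.72040×4.7005)/0.27960 = -2.8025 → z₀ = 0.06066 ft
V₃ = V₁ · ln(z₃/z₀)/ln(z₁/z₀) = 32.8 × 9.4252/5.4051 = 57.1948 mph

57.2 mph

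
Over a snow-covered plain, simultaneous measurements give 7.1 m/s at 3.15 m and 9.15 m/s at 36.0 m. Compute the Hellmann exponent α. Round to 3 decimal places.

α ≈ 0.104

Power law: V₂/V₁ = (z₂/z₁)^α ⇒ α = ln(V₂/V₁) / ln(z₂/z₁)
α = ln(9.15/7.1) / ln(36.0/3.15) = ln(1.2887) / ln(11.4286)
  = 0.25366 / 2.43612 = 0.10412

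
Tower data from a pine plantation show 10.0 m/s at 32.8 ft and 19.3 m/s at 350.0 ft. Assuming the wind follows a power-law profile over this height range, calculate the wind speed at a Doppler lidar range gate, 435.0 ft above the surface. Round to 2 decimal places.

First find α: α = ln(V₂/V₁)/ln(z₂/z₁) = ln(19.3/10.0)/ln(350.0/32.8) = 0.65752/2.36750 = 0.2777
Extrapolate from 350.0 ft to 435.0 ft: V₃ = 19.3 × (435.0/350.0)^0.2777 = 19.3 × 1.0622 = 20.5013 m/s

20.50 m/s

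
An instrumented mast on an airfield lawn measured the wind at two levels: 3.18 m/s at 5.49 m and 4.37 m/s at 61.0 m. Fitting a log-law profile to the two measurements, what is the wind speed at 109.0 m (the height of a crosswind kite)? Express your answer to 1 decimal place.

4.7 m/s

Log law: V ∝ ln(z/z₀). From the pair, with r = V₁/V₂ = 0.72769,
ln z₀ = (ln z₁ − r·ln z₂)/(1 − r) = (1.7029 − 0.72769×4.1109)/0.27231 = -4.7317 → z₀ = 0.008811 m
V₃ = V₁ · ln(z₃/z₀)/ln(z₁/z₀) = 3.18 × 9.4231/6.4347 = 4.6569 m/s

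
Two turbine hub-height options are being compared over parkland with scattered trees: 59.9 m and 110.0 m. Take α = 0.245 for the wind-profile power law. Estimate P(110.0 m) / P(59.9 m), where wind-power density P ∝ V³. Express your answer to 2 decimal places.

1.56

Speed ratio: V_B/V_A = (z_B/z_A)^α = (110.0/59.9)^0.245 = (1.8364)^0.245 = 1.16057
Power-density ratio: P_B/P_A = (V_B/V_A)³ = (1.16057)³ = 1.56320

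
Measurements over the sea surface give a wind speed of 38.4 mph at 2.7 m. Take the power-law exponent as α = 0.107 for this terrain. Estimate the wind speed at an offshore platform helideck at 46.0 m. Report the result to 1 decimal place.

52.0 mph

Power-law profile: V₂ = V₁ · (z₂/z₁)^α
V₂ = 38.4 × (46.0/2.7)^0.107 = 38.4 × (17.0370)^0.107
    = 38.4 × 1.3544 = 52.0104 mph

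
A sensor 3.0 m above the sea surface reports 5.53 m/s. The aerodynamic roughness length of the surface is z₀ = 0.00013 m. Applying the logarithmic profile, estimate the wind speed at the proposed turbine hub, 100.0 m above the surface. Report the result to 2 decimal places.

7.46 m/s

Log law: V(z) ∝ ln(z/z₀), so V₂/V₁ = ln(z₂/z₀) / ln(z₁/z₀).
ln(100.0/0.00013) = 13.5531, ln(3.0/0.00013) = 10.0466
V₂ = 5.53 × 13.5531/10.0466 = 5.53 × 1.3490 = 7.4601 m/s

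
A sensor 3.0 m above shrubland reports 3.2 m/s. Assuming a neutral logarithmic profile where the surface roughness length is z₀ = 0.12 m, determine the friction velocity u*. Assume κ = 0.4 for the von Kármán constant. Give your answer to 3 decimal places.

Log law: V(z) = (u*/κ) · ln(z/z₀) ⇒ u* = κ · V / ln(z/z₀)
u* = 0.4 × 3.2 / ln(3.0/0.12) = 0.4 × 3.2 / 3.2189
   = 1.2800 / 3.2189 = 0.3977 m/s

u* ≈ 0.398 m/s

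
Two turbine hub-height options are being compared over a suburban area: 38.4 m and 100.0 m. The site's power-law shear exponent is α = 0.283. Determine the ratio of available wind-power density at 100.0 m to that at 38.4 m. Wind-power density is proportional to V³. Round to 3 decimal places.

Speed ratio: V_B/V_A = (z_B/z_A)^α = (100.0/38.4)^0.283 = (2.6042)^0.283 = 1.31110
Power-density ratio: P_B/P_A = (V_B/V_A)³ = (1.31110)³ = 2.25373

2.254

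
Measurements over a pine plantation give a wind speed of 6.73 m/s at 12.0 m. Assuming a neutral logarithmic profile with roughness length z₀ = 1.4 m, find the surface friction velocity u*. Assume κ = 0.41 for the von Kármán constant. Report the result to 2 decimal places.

Log law: V(z) = (u*/κ) · ln(z/z₀) ⇒ u* = κ · V / ln(z/z₀)
u* = 0.41 × 6.73 / ln(12.0/1.4) = 0.41 × 6.73 / 2.1484
   = 2.7593 / 2.1484 = 1.2843 m/s

u* ≈ 1.28 m/s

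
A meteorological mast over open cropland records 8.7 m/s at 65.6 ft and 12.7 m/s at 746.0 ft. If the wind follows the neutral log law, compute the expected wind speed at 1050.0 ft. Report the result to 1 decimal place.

Log law: V ∝ ln(z/z₀). From the pair, with r = V₁/V₂ = 0.68504,
ln z₀ = (ln z₁ − r·ln z₂)/(1 − r) = (4.1836 − 0.68504×6.6147)/0.31496 = -1.1042 → z₀ = 0.3315 ft
V₃ = V₁ · ln(z₃/z₀)/ln(z₁/z₀) = 8.7 × 8.0607/5.2878 = 13.2624 m/s

13.3 m/s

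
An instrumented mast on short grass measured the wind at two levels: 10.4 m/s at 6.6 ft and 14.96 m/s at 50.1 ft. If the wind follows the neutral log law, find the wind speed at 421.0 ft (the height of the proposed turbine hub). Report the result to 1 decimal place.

Log law: V ∝ ln(z/z₀). From the pair, with r = V₁/V₂ = 0.69519,
ln z₀ = (ln z₁ − r·ln z₂)/(1 − r) = (1.8871 − 0.69519×3.9140)/0.30481 = -2.7358 → z₀ = 0.06484 ft
V₃ = V₁ · ln(z₃/z₀)/ln(z₁/z₀) = 10.4 × 8.7784/4.6229 = 19.7487 m/s

19.7 m/s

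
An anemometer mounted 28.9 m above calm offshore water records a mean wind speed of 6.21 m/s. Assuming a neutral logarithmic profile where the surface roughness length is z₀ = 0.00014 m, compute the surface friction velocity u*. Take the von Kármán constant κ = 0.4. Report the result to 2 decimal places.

u* ≈ 0.20 m/s

Log law: V(z) = (u*/κ) · ln(z/z₀) ⇒ u* = κ · V / ln(z/z₀)
u* = 0.4 × 6.21 / ln(28.9/0.00014) = 0.4 × 6.21 / 12.2377
   = 2.4840 / 12.2377 = 0.2030 m/s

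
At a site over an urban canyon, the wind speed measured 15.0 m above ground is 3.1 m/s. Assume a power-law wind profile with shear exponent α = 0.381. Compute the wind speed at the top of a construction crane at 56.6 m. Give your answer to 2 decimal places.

5.14 m/s

Power-law profile: V₂ = V₁ · (z₂/z₁)^α
V₂ = 3.1 × (56.6/15.0)^0.381 = 3.1 × (3.7733)^0.381
    = 3.1 × 1.6586 = 5.1415 m/s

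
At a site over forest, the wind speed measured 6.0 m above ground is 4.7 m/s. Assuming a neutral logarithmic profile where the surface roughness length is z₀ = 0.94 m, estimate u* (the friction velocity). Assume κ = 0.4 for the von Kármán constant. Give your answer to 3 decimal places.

Log law: V(z) = (u*/κ) · ln(z/z₀) ⇒ u* = κ · V / ln(z/z₀)
u* = 0.4 × 4.7 / ln(6.0/0.94) = 0.4 × 4.7 / 1.8536
   = 1.8800 / 1.8536 = 1.0142 m/s

u* ≈ 1.014 m/s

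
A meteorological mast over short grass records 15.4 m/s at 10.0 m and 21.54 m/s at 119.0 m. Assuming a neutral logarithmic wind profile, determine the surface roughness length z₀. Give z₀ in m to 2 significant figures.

Log law: V(z) ∝ ln(z/z₀). With r = V₁/V₂ = 15.4/21.54 = 0.71495,
r · ln(z₂/z₀) = ln(z₁/z₀) ⇒ ln z₀ = (ln z₁ − r·ln z₂)/(1 − r)
ln z₀ = (2.30259 − 0.71495×4.77912) / 0.28505 = -3.9089
z₀ = exp(-3.9089) = 0.02006 m

z₀ ≈ 0.020 m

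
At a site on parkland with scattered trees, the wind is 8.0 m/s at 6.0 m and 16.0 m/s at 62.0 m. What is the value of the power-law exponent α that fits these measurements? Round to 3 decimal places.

α ≈ 0.297

Power law: V₂/V₁ = (z₂/z₁)^α ⇒ α = ln(V₂/V₁) / ln(z₂/z₁)
α = ln(16.0/8.0) / ln(62.0/6.0) = ln(2.0000) / ln(10.3333)
  = 0.69315 / 2.33537 = 0.29680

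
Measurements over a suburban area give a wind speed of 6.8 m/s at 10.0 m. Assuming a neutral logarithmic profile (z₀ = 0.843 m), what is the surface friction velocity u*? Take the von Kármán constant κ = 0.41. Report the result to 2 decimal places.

u* ≈ 1.13 m/s

Log law: V(z) = (u*/κ) · ln(z/z₀) ⇒ u* = κ · V / ln(z/z₀)
u* = 0.41 × 6.8 / ln(10.0/0.843) = 0.41 × 6.8 / 2.4734
   = 2.7880 / 2.4734 = 1.1272 m/s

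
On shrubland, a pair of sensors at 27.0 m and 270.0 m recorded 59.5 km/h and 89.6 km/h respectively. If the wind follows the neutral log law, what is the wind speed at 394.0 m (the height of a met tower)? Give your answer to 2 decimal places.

Log law: V ∝ ln(z/z₀). From the pair, with r = V₁/V₂ = 0.66406,
ln z₀ = (ln z₁ − r·ln z₂)/(1 − r) = (3.2958 − 0.66406×5.5984)/0.33594 = -1.2558 → z₀ = 0.2849 m
V₃ = V₁ · ln(z₃/z₀)/ln(z₁/z₀) = 59.5 × 7.2321/4.5516 = 94.5404 km/h

94.54 km/h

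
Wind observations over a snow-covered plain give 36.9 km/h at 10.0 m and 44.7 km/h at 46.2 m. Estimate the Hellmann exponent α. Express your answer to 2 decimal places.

Power law: V₂/V₁ = (z₂/z₁)^α ⇒ α = ln(V₂/V₁) / ln(z₂/z₁)
α = ln(44.7/36.9) / ln(46.2/10.0) = ln(1.2114) / ln(4.6200)
  = 0.19176 / 1.53039 = 0.12530

α ≈ 0.13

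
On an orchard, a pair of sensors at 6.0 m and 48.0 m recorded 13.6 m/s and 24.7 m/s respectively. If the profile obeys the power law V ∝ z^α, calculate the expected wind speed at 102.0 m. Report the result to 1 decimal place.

30.7 m/s

First find α: α = ln(V₂/V₁)/ln(z₂/z₁) = ln(24.7/13.6)/ln(48.0/6.0) = 0.59673/2.07944 = 0.2870
Extrapolate from 48.0 m to 102.0 m: V₃ = 24.7 × (102.0/48.0)^0.2870 = 24.7 × 1.2415 = 30.6647 m/s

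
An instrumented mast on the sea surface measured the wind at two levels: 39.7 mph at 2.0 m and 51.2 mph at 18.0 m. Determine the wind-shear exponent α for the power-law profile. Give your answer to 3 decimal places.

α ≈ 0.116

Power law: V₂/V₁ = (z₂/z₁)^α ⇒ α = ln(V₂/V₁) / ln(z₂/z₁)
α = ln(51.2/39.7) / ln(18.0/2.0) = ln(1.2897) / ln(9.0000)
  = 0.25439 / 2.19722 = 0.11578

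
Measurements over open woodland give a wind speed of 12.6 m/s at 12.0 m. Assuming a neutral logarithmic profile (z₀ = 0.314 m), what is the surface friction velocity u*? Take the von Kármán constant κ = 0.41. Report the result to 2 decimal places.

u* ≈ 1.42 m/s

Log law: V(z) = (u*/κ) · ln(z/z₀) ⇒ u* = κ · V / ln(z/z₀)
u* = 0.41 × 12.6 / ln(12.0/0.314) = 0.41 × 12.6 / 3.6433
   = 5.1660 / 3.6433 = 1.4180 m/s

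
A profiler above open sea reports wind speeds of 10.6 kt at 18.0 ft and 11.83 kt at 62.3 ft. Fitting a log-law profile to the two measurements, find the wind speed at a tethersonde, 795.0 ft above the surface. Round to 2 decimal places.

14.35 kt

Log law: V ∝ ln(z/z₀). From the pair, with r = V₁/V₂ = 0.89603,
ln z₀ = (ln z₁ − r·ln z₂)/(1 − r) = (2.8904 − 0.89603×4.1320)/0.10397 = -7.8095 → z₀ = 0.0004059 ft
V₃ = V₁ · ln(z₃/z₀)/ln(z₁/z₀) = 10.6 × 14.4878/10.6999 = 14.3526 kt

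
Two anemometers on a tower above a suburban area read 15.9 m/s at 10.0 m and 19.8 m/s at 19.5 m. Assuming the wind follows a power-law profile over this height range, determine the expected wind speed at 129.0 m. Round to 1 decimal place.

First find α: α = ln(V₂/V₁)/ln(z₂/z₁) = ln(19.8/15.9)/ln(19.5/10.0) = 0.21936/0.66783 = 0.3285
Extrapolate from 19.5 m to 129.0 m: V₃ = 19.8 × (129.0/19.5)^0.3285 = 19.8 × 1.8601 = 36.8293 m/s

36.8 m/s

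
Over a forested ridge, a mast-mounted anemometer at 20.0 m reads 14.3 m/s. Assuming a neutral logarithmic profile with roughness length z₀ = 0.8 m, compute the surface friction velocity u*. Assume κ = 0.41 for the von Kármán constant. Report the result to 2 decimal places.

Log law: V(z) = (u*/κ) · ln(z/z₀) ⇒ u* = κ · V / ln(z/z₀)
u* = 0.41 × 14.3 / ln(20.0/0.8) = 0.41 × 14.3 / 3.2189
   = 5.8630 / 3.2189 = 1.8214 m/s

u* ≈ 1.82 m/s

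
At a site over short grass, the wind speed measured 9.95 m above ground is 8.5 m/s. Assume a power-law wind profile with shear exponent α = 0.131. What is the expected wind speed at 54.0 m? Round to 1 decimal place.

10.6 m/s

Power-law profile: V₂ = V₁ · (z₂/z₁)^α
V₂ = 8.5 × (54.0/9.95)^0.131 = 8.5 × (5.4271)^0.131
    = 8.5 × 1.2480 = 10.6083 m/s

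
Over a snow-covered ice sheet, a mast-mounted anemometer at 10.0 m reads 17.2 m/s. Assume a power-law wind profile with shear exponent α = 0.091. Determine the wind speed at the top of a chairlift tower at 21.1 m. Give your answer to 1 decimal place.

Power-law profile: V₂ = V₁ · (z₂/z₁)^α
V₂ = 17.2 × (21.1/10.0)^0.091 = 17.2 × (2.1100)^0.091
    = 17.2 × 1.0703 = 18.4093 m/s

18.4 m/s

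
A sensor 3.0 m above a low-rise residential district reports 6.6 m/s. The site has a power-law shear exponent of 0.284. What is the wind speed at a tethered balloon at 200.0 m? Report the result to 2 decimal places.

Power-law profile: V₂ = V₁ · (z₂/z₁)^α
V₂ = 6.6 × (200.0/3.0)^0.284 = 6.6 × (66.6667)^0.284
    = 6.6 × 3.2960 = 21.7537 m/s

21.75 m/s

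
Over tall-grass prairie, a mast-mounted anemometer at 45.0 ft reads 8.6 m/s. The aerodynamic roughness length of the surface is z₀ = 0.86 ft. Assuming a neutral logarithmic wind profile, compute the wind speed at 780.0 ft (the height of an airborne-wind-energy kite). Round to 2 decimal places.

14.80 m/s

Log law: V(z) ∝ ln(z/z₀), so V₂/V₁ = ln(z₂/z₀) / ln(z₁/z₀).
ln(780.0/0.86) = 6.8101, ln(45.0/0.86) = 3.9575
V₂ = 8.6 × 6.8101/3.9575 = 8.6 × 1.7208 = 14.7990 m/s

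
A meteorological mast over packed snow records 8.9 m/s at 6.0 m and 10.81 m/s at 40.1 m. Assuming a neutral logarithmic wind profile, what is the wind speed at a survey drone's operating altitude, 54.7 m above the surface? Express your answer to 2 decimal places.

Log law: V ∝ ln(z/z₀). From the pair, with r = V₁/V₂ = 0.82331,
ln z₀ = (ln z₁ − r·ln z₂)/(1 − r) = (1.7918 − 0.82331×3.6914)/0.17669 = -7.0599 → z₀ = 0.0008589 m
V₃ = V₁ · ln(z₃/z₀)/ln(z₁/z₀) = 8.9 × 11.0617/8.8516 = 11.1222 m/s

11.12 m/s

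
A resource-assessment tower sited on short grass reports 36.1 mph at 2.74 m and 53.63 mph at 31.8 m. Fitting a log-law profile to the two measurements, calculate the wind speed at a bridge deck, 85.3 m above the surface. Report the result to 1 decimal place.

Log law: V ∝ ln(z/z₀). From the pair, with r = V₁/V₂ = 0.67313,
ln z₀ = (ln z₁ − r·ln z₂)/(1 − r) = (1.0080 − 0.67313×3.4595)/0.32687 = -4.0405 → z₀ = 0.01759 m
V₃ = V₁ · ln(z₃/z₀)/ln(z₁/z₀) = 36.1 × 8.4867/5.0485 = 60.6857 mph

60.7 mph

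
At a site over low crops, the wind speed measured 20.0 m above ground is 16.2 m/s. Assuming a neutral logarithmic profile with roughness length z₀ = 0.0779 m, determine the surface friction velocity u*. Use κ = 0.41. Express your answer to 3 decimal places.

u* ≈ 1.197 m/s

Log law: V(z) = (u*/κ) · ln(z/z₀) ⇒ u* = κ · V / ln(z/z₀)
u* = 0.41 × 16.2 / ln(20.0/0.0779) = 0.41 × 16.2 / 5.5481
   = 6.6420 / 5.5481 = 1.1972 m/s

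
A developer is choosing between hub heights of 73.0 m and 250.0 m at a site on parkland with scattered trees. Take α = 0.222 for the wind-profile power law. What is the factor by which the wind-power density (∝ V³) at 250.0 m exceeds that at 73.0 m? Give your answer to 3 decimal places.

Speed ratio: V_B/V_A = (z_B/z_A)^α = (250.0/73.0)^0.222 = (3.4247)^0.222 = 1.31427
Power-density ratio: P_B/P_A = (V_B/V_A)³ = (1.31427)³ = 2.27015

2.270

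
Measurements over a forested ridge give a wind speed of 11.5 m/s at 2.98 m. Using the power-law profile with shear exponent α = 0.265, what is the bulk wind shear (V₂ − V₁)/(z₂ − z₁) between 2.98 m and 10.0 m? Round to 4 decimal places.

Power law: V₂ = V₁ · (z₂/z₁)^α = 11.5 × (3.3557)^0.265 = 15.8500 m/s
ΔV/Δz = (15.8500 − 11.5)/(10.0 − 2.98) = 4.3500/7.0200 = 0.61966 m/s/m

0.6197 m/s/m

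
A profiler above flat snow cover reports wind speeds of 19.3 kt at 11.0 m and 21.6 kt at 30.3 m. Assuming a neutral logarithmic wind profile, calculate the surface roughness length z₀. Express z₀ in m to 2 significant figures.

Log law: V(z) ∝ ln(z/z₀). With r = V₁/V₂ = 19.3/21.6 = 0.89352,
r · ln(z₂/z₀) = ln(z₁/z₀) ⇒ ln z₀ = (ln z₁ − r·ln z₂)/(1 − r)
ln z₀ = (2.39790 − 0.89352×3.41115) / 0.10648 = -6.1046
z₀ = exp(-6.1046) = 0.002233 m

z₀ ≈ 0.0022 m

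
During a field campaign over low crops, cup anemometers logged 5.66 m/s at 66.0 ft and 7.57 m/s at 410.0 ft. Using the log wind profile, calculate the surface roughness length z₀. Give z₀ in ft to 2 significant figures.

Log law: V(z) ∝ ln(z/z₀). With r = V₁/V₂ = 5.66/7.57 = 0.74769,
r · ln(z₂/z₀) = ln(z₁/z₀) ⇒ ln z₀ = (ln z₁ − r·ln z₂)/(1 − r)
ln z₀ = (4.18965 − 0.74769×6.01616) / 0.25231 = -1.2229
z₀ = exp(-1.2229) = 0.2944 ft

z₀ ≈ 0.29 ft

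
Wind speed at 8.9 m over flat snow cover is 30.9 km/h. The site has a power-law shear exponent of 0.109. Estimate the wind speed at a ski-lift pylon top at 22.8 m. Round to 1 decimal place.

Power-law profile: V₂ = V₁ · (z₂/z₁)^α
V₂ = 30.9 × (22.8/8.9)^0.109 = 30.9 × (2.5618)^0.109
    = 30.9 × 1.1080 = 34.2365 km/h

34.2 km/h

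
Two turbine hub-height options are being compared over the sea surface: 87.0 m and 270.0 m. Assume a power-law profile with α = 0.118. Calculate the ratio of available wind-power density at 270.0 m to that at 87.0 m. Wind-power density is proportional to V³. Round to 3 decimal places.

1.493

Speed ratio: V_B/V_A = (z_B/z_A)^α = (270.0/87.0)^0.118 = (3.1034)^0.118 = 1.14298
Power-density ratio: P_B/P_A = (V_B/V_A)³ = (1.14298)³ = 1.49318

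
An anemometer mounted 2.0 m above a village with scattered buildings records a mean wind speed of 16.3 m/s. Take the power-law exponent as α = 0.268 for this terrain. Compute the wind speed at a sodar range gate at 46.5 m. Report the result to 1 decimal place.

Power-law profile: V₂ = V₁ · (z₂/z₁)^α
V₂ = 16.3 × (46.5/2.0)^0.268 = 16.3 × (23.2500)^0.268
    = 16.3 × 2.3238 = 37.8782 m/s

37.9 m/s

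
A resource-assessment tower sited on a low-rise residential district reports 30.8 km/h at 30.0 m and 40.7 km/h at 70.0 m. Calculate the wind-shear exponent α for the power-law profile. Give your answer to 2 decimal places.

α ≈ 0.33

Power law: V₂/V₁ = (z₂/z₁)^α ⇒ α = ln(V₂/V₁) / ln(z₂/z₁)
α = ln(40.7/30.8) / ln(70.0/30.0) = ln(1.3214) / ln(2.3333)
  = 0.27871 / 0.84730 = 0.32894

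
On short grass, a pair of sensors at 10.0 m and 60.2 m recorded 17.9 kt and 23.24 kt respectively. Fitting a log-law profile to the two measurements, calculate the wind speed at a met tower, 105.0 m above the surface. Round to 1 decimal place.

Log law: V ∝ ln(z/z₀). From the pair, with r = V₁/V₂ = 0.77022,
ln z₀ = (ln z₁ − r·ln z₂)/(1 − r) = (2.3026 − 0.77022×4.0977)/0.22978 = -3.7147 → z₀ = 0.02436 m
V₃ = V₁ · ln(z₃/z₀)/ln(z₁/z₀) = 17.9 × 8.3686/6.0172 = 24.8948 kt

24.9 kt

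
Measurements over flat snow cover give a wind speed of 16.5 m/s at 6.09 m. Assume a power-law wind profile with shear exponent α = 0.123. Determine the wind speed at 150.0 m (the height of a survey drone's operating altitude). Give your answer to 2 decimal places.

Power-law profile: V₂ = V₁ · (z₂/z₁)^α
V₂ = 16.5 × (150.0/6.09)^0.123 = 16.5 × (24.6305)^0.123
    = 16.5 × 1.4830 = 24.4701 m/s

24.47 m/s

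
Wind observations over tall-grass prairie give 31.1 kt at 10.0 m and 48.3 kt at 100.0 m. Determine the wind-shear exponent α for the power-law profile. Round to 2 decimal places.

Power law: V₂/V₁ = (z₂/z₁)^α ⇒ α = ln(V₂/V₁) / ln(z₂/z₁)
α = ln(48.3/31.1) / ln(100.0/10.0) = ln(1.5531) / ln(10.0000)
  = 0.44022 / 2.30259 = 0.19119

α ≈ 0.19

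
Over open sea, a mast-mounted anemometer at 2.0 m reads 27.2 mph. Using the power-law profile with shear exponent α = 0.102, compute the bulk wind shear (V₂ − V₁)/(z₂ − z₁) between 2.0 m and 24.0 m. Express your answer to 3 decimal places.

Power law: V₂ = V₁ · (z₂/z₁)^α = 27.2 × (12.0000)^0.102 = 35.0466 mph
ΔV/Δz = (35.0466 − 27.2)/(24.0 − 2.0) = 7.8466/22.0000 = 0.35666 mph/m

0.357 mph/m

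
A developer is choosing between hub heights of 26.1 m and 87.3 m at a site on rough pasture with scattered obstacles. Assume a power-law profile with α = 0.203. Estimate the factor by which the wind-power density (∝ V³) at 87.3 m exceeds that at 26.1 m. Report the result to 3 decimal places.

Speed ratio: V_B/V_A = (z_B/z_A)^α = (87.3/26.1)^0.203 = (3.3448)^0.203 = 1.27776
Power-density ratio: P_B/P_A = (V_B/V_A)³ = (1.27776)³ = 2.08614

2.086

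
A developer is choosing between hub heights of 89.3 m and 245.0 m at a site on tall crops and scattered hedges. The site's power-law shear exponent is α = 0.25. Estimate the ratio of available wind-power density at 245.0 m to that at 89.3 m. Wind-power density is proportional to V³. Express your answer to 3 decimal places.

Speed ratio: V_B/V_A = (z_B/z_A)^α = (245.0/89.3)^0.25 = (2.7436)^0.25 = 1.28700
Power-density ratio: P_B/P_A = (V_B/V_A)³ = (1.28700)³ = 2.13175

2.132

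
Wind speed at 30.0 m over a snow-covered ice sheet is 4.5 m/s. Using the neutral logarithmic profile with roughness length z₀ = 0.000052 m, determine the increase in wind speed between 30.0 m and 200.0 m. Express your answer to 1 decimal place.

Log law: V₂ = V₁ · ln(z₂/z₀)/ln(z₁/z₀) = 4.5 × 15.1626/13.2655 = 5.1436 m/s
ΔV = 5.1436 − 4.5 = 0.6436 m/s

0.6 m/s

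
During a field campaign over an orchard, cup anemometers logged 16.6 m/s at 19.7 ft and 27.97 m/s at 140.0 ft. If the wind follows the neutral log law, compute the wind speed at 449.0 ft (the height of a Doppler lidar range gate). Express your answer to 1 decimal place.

Log law: V ∝ ln(z/z₀). From the pair, with r = V₁/V₂ = 0.59349,
ln z₀ = (ln z₁ − r·ln z₂)/(1 − r) = (2.9806 − 0.59349×4.9416)/0.40651 = 0.1176 → z₀ = 1.125 ft
V₃ = V₁ · ln(z₃/z₀)/ln(z₁/z₀) = 16.6 × 5.9895/2.8631 = 34.7269 m/s

34.7 m/s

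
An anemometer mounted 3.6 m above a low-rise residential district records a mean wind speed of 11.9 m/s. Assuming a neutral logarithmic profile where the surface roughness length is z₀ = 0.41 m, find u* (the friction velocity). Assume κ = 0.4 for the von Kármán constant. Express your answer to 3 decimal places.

u* ≈ 2.191 m/s

Log law: V(z) = (u*/κ) · ln(z/z₀) ⇒ u* = κ · V / ln(z/z₀)
u* = 0.4 × 11.9 / ln(3.6/0.41) = 0.4 × 11.9 / 2.1725
   = 4.7600 / 2.1725 = 2.1910 m/s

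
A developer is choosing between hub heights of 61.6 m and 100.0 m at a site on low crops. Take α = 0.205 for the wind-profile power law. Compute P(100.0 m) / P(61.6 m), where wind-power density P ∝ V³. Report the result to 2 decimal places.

Speed ratio: V_B/V_A = (z_B/z_A)^α = (100.0/61.6)^0.205 = (1.6234)^0.205 = 1.10442
Power-density ratio: P_B/P_A = (V_B/V_A)³ = (1.10442)³ = 1.34712

1.35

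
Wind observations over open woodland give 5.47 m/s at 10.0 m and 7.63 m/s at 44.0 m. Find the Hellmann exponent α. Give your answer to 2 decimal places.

Power law: V₂/V₁ = (z₂/z₁)^α ⇒ α = ln(V₂/V₁) / ln(z₂/z₁)
α = ln(7.63/5.47) / ln(44.0/10.0) = ln(1.3949) / ln(4.4000)
  = 0.33281 / 1.48160 = 0.22463

α ≈ 0.22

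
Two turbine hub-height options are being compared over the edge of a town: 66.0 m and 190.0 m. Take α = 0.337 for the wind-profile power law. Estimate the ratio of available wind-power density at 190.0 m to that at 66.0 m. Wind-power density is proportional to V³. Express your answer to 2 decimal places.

Speed ratio: V_B/V_A = (z_B/z_A)^α = (190.0/66.0)^0.337 = (2.8788)^0.337 = 1.42808
Power-density ratio: P_B/P_A = (V_B/V_A)³ = (1.42808)³ = 2.91247

2.91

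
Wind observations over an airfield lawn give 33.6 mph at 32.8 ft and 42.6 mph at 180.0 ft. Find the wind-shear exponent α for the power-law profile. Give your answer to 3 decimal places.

Power law: V₂/V₁ = (z₂/z₁)^α ⇒ α = ln(V₂/V₁) / ln(z₂/z₁)
α = ln(42.6/33.6) / ln(180.0/32.8) = ln(1.2679) / ln(5.4878)
  = 0.23733 / 1.70253 = 0.13940

α ≈ 0.139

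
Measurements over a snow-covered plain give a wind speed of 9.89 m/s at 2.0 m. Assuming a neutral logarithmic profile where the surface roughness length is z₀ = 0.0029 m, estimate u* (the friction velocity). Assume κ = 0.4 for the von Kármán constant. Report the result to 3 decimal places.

Log law: V(z) = (u*/κ) · ln(z/z₀) ⇒ u* = κ · V / ln(z/z₀)
u* = 0.4 × 9.89 / ln(2.0/0.0029) = 0.4 × 9.89 / 6.5362
   = 3.9560 / 6.5362 = 0.6052 m/s

u* ≈ 0.605 m/s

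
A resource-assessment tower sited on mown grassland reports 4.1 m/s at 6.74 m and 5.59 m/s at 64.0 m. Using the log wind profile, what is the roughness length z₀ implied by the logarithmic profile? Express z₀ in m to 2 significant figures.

z₀ ≈ 0.014 m

Log law: V(z) ∝ ln(z/z₀). With r = V₁/V₂ = 4.1/5.59 = 0.73345,
r · ln(z₂/z₀) = ln(z₁/z₀) ⇒ ln z₀ = (ln z₁ − r·ln z₂)/(1 − r)
ln z₀ = (1.90806 − 0.73345×4.15888) / 0.26655 = -4.2855
z₀ = exp(-4.2855) = 0.01377 m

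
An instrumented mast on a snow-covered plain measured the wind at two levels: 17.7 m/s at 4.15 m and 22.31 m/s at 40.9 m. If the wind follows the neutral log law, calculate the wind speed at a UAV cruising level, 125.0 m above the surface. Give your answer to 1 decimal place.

Log law: V ∝ ln(z/z₀). From the pair, with r = V₁/V₂ = 0.79337,
ln z₀ = (ln z₁ − r·ln z₂)/(1 − r) = (1.4231 − 0.79337×3.7111)/0.20663 = -7.3617 → z₀ = 0.0006351 m
V₃ = V₁ · ln(z₃/z₀)/ln(z₁/z₀) = 17.7 × 12.1900/8.7848 = 24.5609 m/s

24.6 m/s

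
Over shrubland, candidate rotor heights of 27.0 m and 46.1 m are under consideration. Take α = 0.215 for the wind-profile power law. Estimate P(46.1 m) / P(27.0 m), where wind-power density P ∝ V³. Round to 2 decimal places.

1.41

Speed ratio: V_B/V_A = (z_B/z_A)^α = (46.1/27.0)^0.215 = (1.7074)^0.215 = 1.12190
Power-density ratio: P_B/P_A = (V_B/V_A)³ = (1.12190)³ = 1.41207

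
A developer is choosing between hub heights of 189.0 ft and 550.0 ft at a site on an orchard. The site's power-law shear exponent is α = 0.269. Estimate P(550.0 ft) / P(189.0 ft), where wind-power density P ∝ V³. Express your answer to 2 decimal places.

Speed ratio: V_B/V_A = (z_B/z_A)^α = (550.0/189.0)^0.269 = (2.9101)^0.269 = 1.33287
Power-density ratio: P_B/P_A = (V_B/V_A)³ = (1.33287)³ = 2.36793

2.37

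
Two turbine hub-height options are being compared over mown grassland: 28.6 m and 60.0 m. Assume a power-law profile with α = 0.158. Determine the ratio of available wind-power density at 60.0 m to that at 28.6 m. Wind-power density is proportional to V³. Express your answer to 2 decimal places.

1.42

Speed ratio: V_B/V_A = (z_B/z_A)^α = (60.0/28.6)^0.158 = (2.0979)^0.158 = 1.12420
Power-density ratio: P_B/P_A = (V_B/V_A)³ = (1.12420)³ = 1.42078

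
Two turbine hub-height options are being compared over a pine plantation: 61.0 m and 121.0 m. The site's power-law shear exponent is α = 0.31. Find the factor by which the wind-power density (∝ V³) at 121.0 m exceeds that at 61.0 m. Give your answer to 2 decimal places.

Speed ratio: V_B/V_A = (z_B/z_A)^α = (121.0/61.0)^0.31 = (1.9836)^0.31 = 1.23655
Power-density ratio: P_B/P_A = (V_B/V_A)³ = (1.23655)³ = 1.89075

1.89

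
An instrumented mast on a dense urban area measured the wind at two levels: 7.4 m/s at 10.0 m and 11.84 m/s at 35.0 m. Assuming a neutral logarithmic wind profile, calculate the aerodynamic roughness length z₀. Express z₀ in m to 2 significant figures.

z₀ ≈ 1.2 m

Log law: V(z) ∝ ln(z/z₀). With r = V₁/V₂ = 7.4/11.84 = 0.62500,
r · ln(z₂/z₀) = ln(z₁/z₀) ⇒ ln z₀ = (ln z₁ − r·ln z₂)/(1 − r)
ln z₀ = (2.30259 − 0.62500×3.55535) / 0.37500 = 0.2146
z₀ = exp(0.2146) = 1.239 m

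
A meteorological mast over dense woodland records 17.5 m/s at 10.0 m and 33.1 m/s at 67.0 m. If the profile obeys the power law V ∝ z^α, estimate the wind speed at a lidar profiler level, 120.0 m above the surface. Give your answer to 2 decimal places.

First find α: α = ln(V₂/V₁)/ln(z₂/z₁) = ln(33.1/17.5)/ln(67.0/10.0) = 0.63733/1.90211 = 0.3351
Extrapolate from 67.0 m to 120.0 m: V₃ = 33.1 × (120.0/67.0)^0.3351 = 33.1 × 1.2156 = 40.2379 m/s

40.24 m/s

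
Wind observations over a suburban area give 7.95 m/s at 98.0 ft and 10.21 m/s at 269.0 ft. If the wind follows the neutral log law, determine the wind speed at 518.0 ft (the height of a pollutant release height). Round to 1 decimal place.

Log law: V ∝ ln(z/z₀). From the pair, with r = V₁/V₂ = 0.77865,
ln z₀ = (ln z₁ − r·ln z₂)/(1 − r) = (4.5850 − 0.77865×5.5947)/0.22135 = 1.0330 → z₀ = 2.809 ft
V₃ = V₁ · ln(z₃/z₀)/ln(z₁/z₀) = 7.95 × 5.2170/3.5520 = 11.6766 m/s

11.7 m/s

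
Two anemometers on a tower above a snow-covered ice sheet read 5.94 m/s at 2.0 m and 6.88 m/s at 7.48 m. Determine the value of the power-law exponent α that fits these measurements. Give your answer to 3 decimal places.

Power law: V₂/V₁ = (z₂/z₁)^α ⇒ α = ln(V₂/V₁) / ln(z₂/z₁)
α = ln(6.88/5.94) / ln(7.48/2.0) = ln(1.1582) / ln(3.7400)
  = 0.14691 / 1.31909 = 0.11137

α ≈ 0.111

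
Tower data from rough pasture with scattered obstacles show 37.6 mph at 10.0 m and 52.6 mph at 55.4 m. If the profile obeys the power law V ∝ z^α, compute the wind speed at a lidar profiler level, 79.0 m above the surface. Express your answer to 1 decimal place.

First find α: α = ln(V₂/V₁)/ln(z₂/z₁) = ln(52.6/37.6)/ln(55.4/10.0) = 0.33571/1.71199 = 0.1961
Extrapolate from 55.4 m to 79.0 m: V₃ = 52.6 × (79.0/55.4)^0.1961 = 52.6 × 1.0721 = 56.3907 mph

56.4 mph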